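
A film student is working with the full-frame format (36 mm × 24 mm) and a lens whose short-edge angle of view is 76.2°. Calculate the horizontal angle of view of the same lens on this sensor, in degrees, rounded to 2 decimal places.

From the short-edge AOV: f = 24 / (2·tan(38.1°)) = 24 / 1.56820 ≈ 15.3042 mm.
Horizontal AOV = 2·arctan(36 / (2 × 15.3042)) = 2·arctan(1.17615) ≈ 99.2555°.

99.26°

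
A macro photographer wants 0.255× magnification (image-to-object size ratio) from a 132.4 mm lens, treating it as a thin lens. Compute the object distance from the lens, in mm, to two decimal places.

651.62 mm

With m = dᵢ/dₒ and 1/f = 1/dₒ + 1/dᵢ, substituting dᵢ = m·dₒ gives 1/f = (1 + 1/m)/dₒ, hence dₒ = f·(1 + 1/m).
dₒ = 132.4 × (1 + 1/0.255) = 132.4 × 4.92157 ≈ 651.616 mm.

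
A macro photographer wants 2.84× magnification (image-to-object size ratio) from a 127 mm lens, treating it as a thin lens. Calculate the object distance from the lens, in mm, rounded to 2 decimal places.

171.72 mm

With m = dᵢ/dₒ and 1/f = 1/dₒ + 1/dᵢ, substituting dᵢ = m·dₒ gives 1/f = (1 + 1/m)/dₒ, hence dₒ = f·(1 + 1/m).
dₒ = 127 × (1 + 1/2.84) = 127 × 1.35211 ≈ 171.718 mm.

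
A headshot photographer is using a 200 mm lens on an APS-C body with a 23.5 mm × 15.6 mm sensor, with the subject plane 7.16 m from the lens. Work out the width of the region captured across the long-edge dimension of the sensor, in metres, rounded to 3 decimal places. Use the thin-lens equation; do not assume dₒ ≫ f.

0.818 m

dₒ: 7.16 m = 7160 mm.
Similar triangles through the lens centre give W/dₒ = w/dᵢ; with 1/f = 1/dₒ + 1/dᵢ this gives W = w·(dₒ − f)/f.
W = 23.5 mm × (7160 − 200) / 200 = 23.5 × 34.8000 ≈ 817.800 mm = 0.8178 m.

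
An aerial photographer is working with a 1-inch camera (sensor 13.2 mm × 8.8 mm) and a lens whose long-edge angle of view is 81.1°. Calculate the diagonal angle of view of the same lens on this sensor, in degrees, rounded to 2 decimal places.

91.60°

From the long-edge AOV: f = 13.2 / (2·tan(40.55°)) = 13.2 / 1.71118 ≈ 7.7140 mm.
Sensor diagonal = √(13.2² + 8.8²) = √251.6800 ≈ 15.8644 mm.
Diagonal AOV = 2·arctan(15.8644 / (2 × 7.7140)) = 2·arctan(1.02829) ≈ 91.5983°.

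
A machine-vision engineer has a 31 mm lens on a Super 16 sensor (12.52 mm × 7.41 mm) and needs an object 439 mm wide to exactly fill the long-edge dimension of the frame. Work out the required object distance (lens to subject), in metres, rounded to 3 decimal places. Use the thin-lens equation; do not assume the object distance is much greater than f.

Magnification m = w/W = dᵢ/dₒ; combined with 1/f = 1/dₒ + 1/dᵢ this gives dₒ = f·(1 + W/w).
dₒ = 31 mm × (1 + 439/12.52) = 31 × 36.0639 ≈ 1117.981 mm = 1.11798 m.

1.118 m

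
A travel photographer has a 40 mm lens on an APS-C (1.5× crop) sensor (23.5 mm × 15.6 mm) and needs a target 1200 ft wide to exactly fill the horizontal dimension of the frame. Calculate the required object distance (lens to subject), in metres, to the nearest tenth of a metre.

W: 1200 ft × 304.8 mm/ft = 365759.99 mm.
Magnification m = w/W = dᵢ/dₒ; combined with 1/f = 1/dₒ + 1/dᵢ this gives dₒ = f·(1 + W/w).
dₒ = 40 mm × (1 + 365760/23.5) = 40 × 15565.2548 ≈ 622610.193 mm = 622.61 m.

622.6 m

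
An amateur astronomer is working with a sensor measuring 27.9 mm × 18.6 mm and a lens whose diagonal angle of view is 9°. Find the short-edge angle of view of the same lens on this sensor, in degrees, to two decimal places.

Sensor diagonal = √(27.9² + 18.6²) = √1124.3700 ≈ 33.5316 mm.
From the diagonal AOV: f = 33.5316 / (2·tan(4.5°)) = 33.5316 / 0.15740 ≈ 213.0299 mm.
Short-edge AOV = 2·arctan(18.6 / (2 × 213.0299)) = 2·arctan(0.04366) ≈ 4.9994°.

5.00°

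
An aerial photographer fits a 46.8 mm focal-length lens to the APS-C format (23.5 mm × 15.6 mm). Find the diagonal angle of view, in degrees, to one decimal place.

Sensor diagonal = √(23.5² + 15.6²) = √795.6100 ≈ 28.2066 mm.
Angle of view α = 2·arctan(d/2f) with d = 28.2066 mm and f = 46.8 mm.
d/2f = 0.30135; arctan(0.30135) ≈ 16.7703°, so α ≈ 33.5406°.

33.5°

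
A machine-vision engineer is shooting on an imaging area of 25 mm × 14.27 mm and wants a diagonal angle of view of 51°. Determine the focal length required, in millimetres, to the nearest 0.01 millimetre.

Sensor diagonal = √(25² + 14.27²) = √828.6329 ≈ 28.7860 mm.
From α = 2·arctan(d/2f) we get f = d / (2·tan(α/2)).
With d = 28.7860 mm and α/2 = 25.5°, tan(α/2) ≈ 0.47698, so f ≈ 28.7860 / 0.95395 ≈ 30.1755 mm.

30.18 mm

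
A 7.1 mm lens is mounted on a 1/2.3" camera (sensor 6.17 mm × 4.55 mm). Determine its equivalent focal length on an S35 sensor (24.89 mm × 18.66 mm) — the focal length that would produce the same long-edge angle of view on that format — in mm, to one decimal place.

Equal angle of view means equal width/f ratio, so f₂ = f₁ · (width₂/width₁) = 7.1 × 24.89/6.17.
f₂ = 7.1 × 4.03404 ≈ 28.642 mm.

28.6 mm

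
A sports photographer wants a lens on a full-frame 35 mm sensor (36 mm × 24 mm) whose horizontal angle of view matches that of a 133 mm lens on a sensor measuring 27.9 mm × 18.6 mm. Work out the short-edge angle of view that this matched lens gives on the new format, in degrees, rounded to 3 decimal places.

8.000°

Equal horizontal AOV ⇒ f₂ = f₁ · 36/27.9 = 133 × 1.29032 ≈ 171.6129 mm.
Short-edge AOV on the new format = 2·arctan(24 / (2 × 171.6129)) = 2·arctan(0.06992) ≈ 7.9998°.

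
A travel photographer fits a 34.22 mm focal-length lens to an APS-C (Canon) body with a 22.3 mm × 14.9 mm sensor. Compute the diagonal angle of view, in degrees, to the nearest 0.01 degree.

42.80°

Sensor diagonal = √(22.3² + 14.9²) = √719.3000 ≈ 26.8198 mm.
Angle of view α = 2·arctan(d/2f) with d = 26.8198 mm and f = 34.22 mm.
d/2f = 0.39187; arctan(0.39187) ≈ 21.3989°, so α ≈ 42.7977°.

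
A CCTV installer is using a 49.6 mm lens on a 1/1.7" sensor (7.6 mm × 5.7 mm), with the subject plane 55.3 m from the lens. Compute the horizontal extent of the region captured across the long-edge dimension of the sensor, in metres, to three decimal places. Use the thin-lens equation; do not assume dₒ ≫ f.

dₒ: 55.3 m = 55300 mm.
Similar triangles through the lens centre give W/dₒ = w/dᵢ; with 1/f = 1/dₒ + 1/dᵢ this gives W = w·(dₒ − f)/f.
W = 7.6 mm × (55300 − 49.6) / 49.6 = 7.6 × 1113.9194 ≈ 8465.787 mm = 8.46579 m.

8.466 m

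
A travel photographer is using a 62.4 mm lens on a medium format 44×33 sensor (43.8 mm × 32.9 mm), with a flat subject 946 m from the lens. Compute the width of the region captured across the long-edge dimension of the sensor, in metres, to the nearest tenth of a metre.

664.0 m

dₒ: 946 m = 946000 mm.
Similar triangles through the lens centre give W/dₒ = w/dᵢ; with 1/f = 1/dₒ + 1/dᵢ this gives W = w·(dₒ − f)/f.
W = 43.8 mm × (946000 − 62.4) / 62.4 = 43.8 × 15159.2564 ≈ 663975.431 mm = 663.975 m.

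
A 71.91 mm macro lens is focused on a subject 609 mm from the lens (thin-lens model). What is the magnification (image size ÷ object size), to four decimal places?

Thin lens: 1/f = 1/dₒ + 1/dᵢ → 1/dᵢ = 1/71.91 − 1/609 = 0.0122642 mm⁻¹, so dᵢ ≈ 81.5379 mm.
Magnification m = dᵢ/dₒ = 81.5379/609 ≈ 0.13389.

0.1339×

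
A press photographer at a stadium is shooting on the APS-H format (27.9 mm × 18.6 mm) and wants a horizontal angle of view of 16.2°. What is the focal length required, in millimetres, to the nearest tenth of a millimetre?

From α = 2·arctan(w/2f) we get f = w / (2·tan(α/2)).
With w = 27.9 mm and α/2 = 8.1°, tan(α/2) ≈ 0.14232, so f ≈ 27.9 / 0.28464 ≈ 98.0178 mm.

98.0 mm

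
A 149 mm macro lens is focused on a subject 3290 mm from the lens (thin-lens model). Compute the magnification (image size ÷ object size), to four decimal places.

Thin lens: 1/f = 1/dₒ + 1/dᵢ → 1/dᵢ = 1/149 − 1/3290 = 0.0064075 mm⁻¹, so dᵢ ≈ 156.0681 mm.
Magnification m = dᵢ/dₒ = 156.0681/3290 ≈ 0.04744.

0.0474×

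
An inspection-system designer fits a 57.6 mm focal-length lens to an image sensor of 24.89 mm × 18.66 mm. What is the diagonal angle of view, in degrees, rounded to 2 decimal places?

Sensor diagonal = √(24.89² + 18.66²) = √967.7077 ≈ 31.1080 mm.
Angle of view α = 2·arctan(d/2f) with d = 31.1080 mm and f = 57.6 mm.
d/2f = 0.27003; arctan(0.27003) ≈ 15.1114°, so α ≈ 30.2229°.

30.22°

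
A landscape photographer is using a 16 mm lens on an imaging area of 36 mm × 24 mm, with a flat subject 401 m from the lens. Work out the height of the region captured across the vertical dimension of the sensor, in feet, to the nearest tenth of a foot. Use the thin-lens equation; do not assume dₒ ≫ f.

dₒ: 401 m = 401000 mm.
Similar triangles through the lens centre give W/dₒ = h/dᵢ; with 1/f = 1/dₒ + 1/dᵢ this gives W = h·(dₒ − f)/f.
W = 24 mm × (401000 − 16) / 16 = 24 × 25061.5000 ≈ 601476.000 mm = 601476.000/304.8 ft = 1973.35 ft.

1973.3 ft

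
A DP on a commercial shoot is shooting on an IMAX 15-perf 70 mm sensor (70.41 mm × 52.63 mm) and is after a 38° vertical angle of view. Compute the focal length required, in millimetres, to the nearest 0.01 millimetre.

From α = 2·arctan(h/2f) we get f = h / (2·tan(α/2)).
With h = 52.63 mm and α/2 = 19°, tan(α/2) ≈ 0.34433, so f ≈ 52.63 / 0.68866 ≈ 76.4243 mm.

76.42 mm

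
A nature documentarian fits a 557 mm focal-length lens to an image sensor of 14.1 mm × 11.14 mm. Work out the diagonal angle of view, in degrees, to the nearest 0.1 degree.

1.8°

Sensor diagonal = √(14.1² + 11.14²) = √322.9096 ≈ 17.9697 mm.
Angle of view α = 2·arctan(d/2f) with d = 17.9697 mm and f = 557 mm.
d/2f = 0.01613; arctan(0.01613) ≈ 0.9241°, so α ≈ 1.8483°.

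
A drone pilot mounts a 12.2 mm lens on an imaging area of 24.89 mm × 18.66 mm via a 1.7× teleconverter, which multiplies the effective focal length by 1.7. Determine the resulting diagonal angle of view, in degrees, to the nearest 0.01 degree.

Effective focal length f = 12.2 × 1.7 = 20.74 mm.
Sensor diagonal = √(24.89² + 18.66²) = √967.7077 ≈ 31.1080 mm.
α = 2·arctan(31.108 / (2 × 20.74)) = 2·arctan(0.74995) ≈ 73.7363°.

73.74°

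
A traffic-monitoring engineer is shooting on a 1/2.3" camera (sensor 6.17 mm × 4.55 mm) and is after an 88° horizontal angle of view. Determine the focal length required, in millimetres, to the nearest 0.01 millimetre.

From α = 2·arctan(w/2f) we get f = w / (2·tan(α/2)).
With w = 6.17 mm and α/2 = 44°, tan(α/2) ≈ 0.96569, so f ≈ 6.17 / 1.93138 ≈ 3.1946 mm.

3.19 mm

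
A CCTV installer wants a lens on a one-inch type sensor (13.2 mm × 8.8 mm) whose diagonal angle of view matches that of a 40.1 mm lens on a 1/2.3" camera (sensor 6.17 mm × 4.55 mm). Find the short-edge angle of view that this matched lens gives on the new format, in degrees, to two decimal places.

Sensor diagonal = √(6.17² + 4.55²) = √58.7714 ≈ 7.6663 mm.
Sensor diagonal = √(13.2² + 8.8²) = √251.6800 ≈ 15.8644 mm.
Equal diagonal AOV ⇒ f₂ = f₁ · 15.8644/7.6663 = 40.1 × 2.06939 ≈ 82.9823 mm.
Short-edge AOV on the new format = 2·arctan(8.8 / (2 × 82.9823)) = 2·arctan(0.05302) ≈ 6.0703°.

6.07°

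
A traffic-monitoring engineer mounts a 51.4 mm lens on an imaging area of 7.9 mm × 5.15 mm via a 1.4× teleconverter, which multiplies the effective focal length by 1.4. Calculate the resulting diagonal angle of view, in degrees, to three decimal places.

7.498°

Effective focal length f = 51.4 × 1.4 = 71.96 mm.
Sensor diagonal = √(7.9² + 5.15²) = √88.9325 ≈ 9.4304 mm.
α = 2·arctan(9.430 / (2 × 71.96)) = 2·arctan(0.06553) ≈ 7.4979°.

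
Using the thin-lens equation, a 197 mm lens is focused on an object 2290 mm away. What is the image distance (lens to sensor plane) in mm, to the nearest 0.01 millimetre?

1/dᵢ = 1/f − 1/dₒ = 1/197 − 1/2290 = 0.0046395 mm⁻¹.
dᵢ = 1/0.0046395 ≈ 215.5423 mm.

215.54 mm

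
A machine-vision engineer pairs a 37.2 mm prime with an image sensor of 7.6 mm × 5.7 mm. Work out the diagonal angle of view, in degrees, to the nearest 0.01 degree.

14.55°

Sensor diagonal = √(7.6² + 5.7²) = √90.2500 ≈ 9.5000 mm.
Angle of view α = 2·arctan(d/2f) with d = 9.5000 mm and f = 37.2 mm.
d/2f = 0.12769; arctan(0.12769) ≈ 7.2766°, so α ≈ 14.5532°.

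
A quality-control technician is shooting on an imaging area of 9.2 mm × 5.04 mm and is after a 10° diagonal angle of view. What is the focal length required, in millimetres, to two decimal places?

Sensor diagonal = √(9.2² + 5.04²) = √110.0416 ≈ 10.4901 mm.
From α = 2·arctan(d/2f) we get f = d / (2·tan(α/2)).
With d = 10.4901 mm and α/2 = 5°, tan(α/2) ≈ 0.08749, so f ≈ 10.4901 / 0.17498 ≈ 59.9510 mm.

59.95 mm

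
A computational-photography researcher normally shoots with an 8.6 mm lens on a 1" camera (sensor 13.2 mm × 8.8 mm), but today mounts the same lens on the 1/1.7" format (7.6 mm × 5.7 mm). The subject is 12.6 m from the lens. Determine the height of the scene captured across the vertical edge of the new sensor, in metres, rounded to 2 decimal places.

8.35 m

The focal length stays 8.6 mm; the relevant sensor dimension is now h = 5.7 mm. Object distance dₒ = 12.6 m = 12600 mm.
Thin-lens field height W = h·(dₒ − f)/f = 5.7 × (12600 − 8.6)/8.6 ≈ 8345.463 mm = 8.34546 m.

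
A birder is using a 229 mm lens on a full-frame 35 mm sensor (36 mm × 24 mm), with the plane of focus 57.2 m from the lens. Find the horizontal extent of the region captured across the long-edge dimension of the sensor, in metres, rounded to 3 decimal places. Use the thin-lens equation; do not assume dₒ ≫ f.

dₒ: 57.2 m = 57200 mm.
Similar triangles through the lens centre give W/dₒ = w/dᵢ; with 1/f = 1/dₒ + 1/dᵢ this gives W = w·(dₒ − f)/f.
W = 36 mm × (57200 − 229) / 229 = 36 × 248.7817 ≈ 8956.140 mm = 8.95614 m.

8.956 m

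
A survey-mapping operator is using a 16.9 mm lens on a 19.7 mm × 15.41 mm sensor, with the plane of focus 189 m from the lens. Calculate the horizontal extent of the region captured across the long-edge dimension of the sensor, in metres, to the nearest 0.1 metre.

220.3 m

dₒ: 189 m = 189000 mm.
Similar triangles through the lens centre give W/dₒ = w/dᵢ; with 1/f = 1/dₒ + 1/dᵢ this gives W = w·(dₒ − f)/f.
W = 19.7 mm × (189000 − 16.9) / 16.9 = 19.7 × 11182.4320 ≈ 220293.909 mm = 220.294 m.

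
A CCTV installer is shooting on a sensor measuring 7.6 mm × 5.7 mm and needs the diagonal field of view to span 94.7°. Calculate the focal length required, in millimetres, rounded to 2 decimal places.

Sensor diagonal = √(7.6² + 5.7²) = √90.2500 ≈ 9.5000 mm.
From α = 2·arctan(d/2f) we get f = d / (2·tan(α/2)).
With d = 9.5000 mm and α/2 = 47.35°, tan(α/2) ≈ 1.08559, so f ≈ 9.5000 / 2.17118 ≈ 4.3755 mm.

4.38 mm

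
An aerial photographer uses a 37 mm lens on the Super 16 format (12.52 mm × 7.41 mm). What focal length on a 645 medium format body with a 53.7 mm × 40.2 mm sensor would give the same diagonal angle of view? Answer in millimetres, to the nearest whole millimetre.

171 mm

Sensor diagonal = √(12.52² + 7.41²) = √211.6585 ≈ 14.5485 mm.
Sensor diagonal = √(53.7² + 40.2²) = √4499.7300 ≈ 67.0800 mm.
Equal angle of view means equal diagonal/f ratio, so f₂ = f₁ · (diagonal₂/diagonal₁) = 37 × 67.0800/14.5485.
f₂ = 37 × 4.61079 ≈ 170.599 mm.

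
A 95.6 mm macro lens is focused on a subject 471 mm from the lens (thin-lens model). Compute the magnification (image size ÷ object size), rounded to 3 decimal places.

0.255×

Thin lens: 1/f = 1/dₒ + 1/dᵢ → 1/dᵢ = 1/95.6 − 1/471 = 0.0083371 mm⁻¹, so dᵢ ≈ 119.9457 mm.
Magnification m = dᵢ/dₒ = 119.9457/471 ≈ 0.25466.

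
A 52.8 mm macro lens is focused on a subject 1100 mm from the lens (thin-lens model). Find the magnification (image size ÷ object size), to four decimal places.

Thin lens: 1/f = 1/dₒ + 1/dᵢ → 1/dᵢ = 1/52.8 − 1/1100 = 0.0180303 mm⁻¹, so dᵢ ≈ 55.4622 mm.
Magnification m = dᵢ/dₒ = 55.4622/1100 ≈ 0.05042.

0.0504×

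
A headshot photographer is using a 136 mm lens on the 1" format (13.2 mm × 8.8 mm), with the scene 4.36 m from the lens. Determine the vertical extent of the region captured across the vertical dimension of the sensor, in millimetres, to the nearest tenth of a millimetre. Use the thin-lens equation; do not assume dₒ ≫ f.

273.3 mm

dₒ: 4.36 m = 4360 mm.
Similar triangles through the lens centre give W/dₒ = h/dᵢ; with 1/f = 1/dₒ + 1/dᵢ this gives W = h·(dₒ − f)/f.
W = 8.8 mm × (4360 − 136) / 136 = 8.8 × 31.0588 ≈ 273.318 mm.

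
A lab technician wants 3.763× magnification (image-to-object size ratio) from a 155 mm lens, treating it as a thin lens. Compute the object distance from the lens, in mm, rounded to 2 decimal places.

With m = dᵢ/dₒ and 1/f = 1/dₒ + 1/dᵢ, substituting dᵢ = m·dₒ gives 1/f = (1 + 1/m)/dₒ, hence dₒ = f·(1 + 1/m).
dₒ = 155 × (1 + 1/3.763) = 155 × 1.26575 ≈ 196.191 mm.

196.19 mm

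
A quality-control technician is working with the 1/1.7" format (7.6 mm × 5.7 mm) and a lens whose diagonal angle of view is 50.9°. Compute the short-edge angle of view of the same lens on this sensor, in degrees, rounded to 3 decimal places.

31.873°

Sensor diagonal = √(7.6² + 5.7²) = √90.2500 ≈ 9.5000 mm.
From the diagonal AOV: f = 9.5000 / (2·tan(25.45°)) = 9.5000 / 0.95181 ≈ 9.9810 mm.
Short-edge AOV = 2·arctan(5.7 / (2 × 9.9810)) = 2·arctan(0.28554) ≈ 31.8726°.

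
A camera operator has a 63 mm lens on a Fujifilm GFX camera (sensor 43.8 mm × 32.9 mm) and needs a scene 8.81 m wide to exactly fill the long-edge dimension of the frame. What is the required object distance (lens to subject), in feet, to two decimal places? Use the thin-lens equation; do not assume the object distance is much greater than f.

W: 8.81 m = 8810 mm.
Magnification m = w/W = dᵢ/dₒ; combined with 1/f = 1/dₒ + 1/dᵢ this gives dₒ = f·(1 + W/w).
dₒ = 63 mm × (1 + 8810/43.8) = 63 × 202.1416 ≈ 12734.918 mm = 12734.918/304.8 ft = 41.7812 ft.

41.78 ft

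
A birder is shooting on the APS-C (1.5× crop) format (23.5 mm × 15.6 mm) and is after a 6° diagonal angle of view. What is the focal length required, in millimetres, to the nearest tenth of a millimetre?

Sensor diagonal = √(23.5² + 15.6²) = √795.6100 ≈ 28.2066 mm.
From α = 2·arctan(d/2f) we get f = d / (2·tan(α/2)).
With d = 28.2066 mm and α/2 = 3°, tan(α/2) ≈ 0.05241, so f ≈ 28.2066 / 0.10482 ≈ 269.1066 mm.

269.1 mm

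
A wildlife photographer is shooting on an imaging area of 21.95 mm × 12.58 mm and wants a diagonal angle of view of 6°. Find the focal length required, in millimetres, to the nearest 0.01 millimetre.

Sensor diagonal = √(21.95² + 12.58²) = √640.0589 ≈ 25.2994 mm.
From α = 2·arctan(d/2f) we get f = d / (2·tan(α/2)).
With d = 25.2994 mm and α/2 = 3°, tan(α/2) ≈ 0.05241, so f ≈ 25.2994 / 0.10482 ≈ 241.3705 mm.

241.37 mm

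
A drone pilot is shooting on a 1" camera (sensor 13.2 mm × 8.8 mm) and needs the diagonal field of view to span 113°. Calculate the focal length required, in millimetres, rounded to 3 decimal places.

Sensor diagonal = √(13.2² + 8.8²) = √251.6800 ≈ 15.8644 mm.
From α = 2·arctan(d/2f) we get f = d / (2·tan(α/2)).
With d = 15.8644 mm and α/2 = 56.5°, tan(α/2) ≈ 1.51084, so f ≈ 15.8644 / 3.02167 ≈ 5.2502 mm.

5.250 mm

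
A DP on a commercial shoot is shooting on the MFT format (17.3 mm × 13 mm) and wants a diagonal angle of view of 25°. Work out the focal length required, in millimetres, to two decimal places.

48.81 mm

Sensor diagonal = √(17.3² + 13²) = √468.2900 ≈ 21.6400 mm.
From α = 2·arctan(d/2f) we get f = d / (2·tan(α/2)).
With d = 21.6400 mm and α/2 = 12.5°, tan(α/2) ≈ 0.22169, so f ≈ 21.6400 / 0.44339 ≈ 48.8059 mm.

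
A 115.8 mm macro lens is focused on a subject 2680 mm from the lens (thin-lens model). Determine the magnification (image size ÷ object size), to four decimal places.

Thin lens: 1/f = 1/dₒ + 1/dᵢ → 1/dᵢ = 1/115.8 − 1/2680 = 0.0082624 mm⁻¹, so dᵢ ≈ 121.0296 mm.
Magnification m = dᵢ/dₒ = 121.0296/2680 ≈ 0.04516.

0.0452×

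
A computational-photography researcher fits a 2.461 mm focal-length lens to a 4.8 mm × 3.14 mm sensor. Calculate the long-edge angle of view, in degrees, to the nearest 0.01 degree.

88.56°

Angle of view α = 2·arctan(w/2f) with w = 4.8 mm and f = 2.461 mm.
w/2f = 0.97521; arctan(0.97521) ≈ 44.2810°, so α ≈ 88.5621°.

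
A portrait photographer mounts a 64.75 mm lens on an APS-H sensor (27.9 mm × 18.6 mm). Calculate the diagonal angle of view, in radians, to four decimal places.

0.5067 rad

Sensor diagonal = √(27.9² + 18.6²) = √1124.3700 ≈ 33.5316 mm.
Angle of view α = 2·arctan(d/2f) with d = 33.5316 mm and f = 64.75 mm.
d/2f = 0.25893; arctan(0.25893) ≈ 0.2534 rad, so α ≈ 0.5067 rad.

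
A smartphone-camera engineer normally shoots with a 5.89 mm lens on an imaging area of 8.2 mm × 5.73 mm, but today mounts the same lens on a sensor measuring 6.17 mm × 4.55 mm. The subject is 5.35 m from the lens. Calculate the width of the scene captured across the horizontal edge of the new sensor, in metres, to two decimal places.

The focal length stays 5.89 mm; the relevant sensor dimension is now w = 6.17 mm. Object distance dₒ = 5.35 m = 5350 mm.
Thin-lens field width W = w·(dₒ − f)/f = 6.17 × (5350 − 5.89)/5.89 ≈ 5598.159 mm = 5.59816 m.

5.60 m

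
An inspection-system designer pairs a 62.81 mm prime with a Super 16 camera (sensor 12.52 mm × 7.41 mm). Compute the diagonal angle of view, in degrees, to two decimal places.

Sensor diagonal = √(12.52² + 7.41²) = √211.6585 ≈ 14.5485 mm.
Angle of view α = 2·arctan(d/2f) with d = 14.5485 mm and f = 62.81 mm.
d/2f = 0.11581; arctan(0.11581) ≈ 6.6062°, so α ≈ 13.2124°.

13.21°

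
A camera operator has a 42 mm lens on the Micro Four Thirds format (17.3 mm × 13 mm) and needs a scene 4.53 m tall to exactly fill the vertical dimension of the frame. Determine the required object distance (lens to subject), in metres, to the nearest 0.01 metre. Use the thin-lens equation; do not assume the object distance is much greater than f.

14.68 m

W: 4.53 m = 4530 mm.
Magnification m = h/W = dᵢ/dₒ; combined with 1/f = 1/dₒ + 1/dᵢ this gives dₒ = f·(1 + W/h).
dₒ = 42 mm × (1 + 4530/13) = 42 × 349.4615 ≈ 14677.385 mm = 14.6774 m.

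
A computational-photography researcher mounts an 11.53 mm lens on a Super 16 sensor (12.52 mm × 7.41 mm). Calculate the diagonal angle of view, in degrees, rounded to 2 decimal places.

64.50°

Sensor diagonal = √(12.52² + 7.41²) = √211.6585 ≈ 14.5485 mm.
Angle of view α = 2·arctan(d/2f) with d = 14.5485 mm and f = 11.53 mm.
d/2f = 0.63090; arctan(0.63090) ≈ 32.2477°, so α ≈ 64.4954°.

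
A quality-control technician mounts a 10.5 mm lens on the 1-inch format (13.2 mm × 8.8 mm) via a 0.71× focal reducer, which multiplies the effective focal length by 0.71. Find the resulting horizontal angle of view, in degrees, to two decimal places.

83.04°

Effective focal length f = 10.5 × 0.71 = 7.455 mm.
α = 2·arctan(13.2 / (2 × 7.455)) = 2·arctan(0.88531) ≈ 83.0377°.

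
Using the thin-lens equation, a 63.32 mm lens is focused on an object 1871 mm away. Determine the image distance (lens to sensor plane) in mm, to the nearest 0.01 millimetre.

65.54 mm

1/dᵢ = 1/f − 1/dₒ = 1/63.32 − 1/1871 = 0.0152583 mm⁻¹.
dᵢ = 1/0.0152583 ≈ 65.5380 mm.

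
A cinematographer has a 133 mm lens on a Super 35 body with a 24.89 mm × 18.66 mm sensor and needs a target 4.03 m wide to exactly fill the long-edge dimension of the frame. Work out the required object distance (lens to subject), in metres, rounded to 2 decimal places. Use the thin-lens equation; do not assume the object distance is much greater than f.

W: 4.03 m = 4030 mm.
Magnification m = w/W = dᵢ/dₒ; combined with 1/f = 1/dₒ + 1/dᵢ this gives dₒ = f·(1 + W/w).
dₒ = 133 mm × (1 + 4030/24.89) = 133 × 162.9124 ≈ 21667.351 mm = 21.6674 m.

21.67 m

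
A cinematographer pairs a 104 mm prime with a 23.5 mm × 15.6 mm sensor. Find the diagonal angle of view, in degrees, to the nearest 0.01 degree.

15.45°

Sensor diagonal = √(23.5² + 15.6²) = √795.6100 ≈ 28.2066 mm.
Angle of view α = 2·arctan(d/2f) with d = 28.2066 mm and f = 104 mm.
d/2f = 0.13561; arctan(0.13561) ≈ 7.7227°, so α ≈ 15.4454°.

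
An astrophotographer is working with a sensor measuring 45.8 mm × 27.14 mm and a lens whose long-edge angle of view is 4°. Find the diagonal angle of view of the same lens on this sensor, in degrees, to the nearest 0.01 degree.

4.65°

From the long-edge AOV: f = 45.8 / (2·tan(2°)) = 45.8 / 0.06984 ≈ 655.7702 mm.
Sensor diagonal = √(45.8² + 27.14²) = √2834.2196 ≈ 53.2374 mm.
Diagonal AOV = 2·arctan(53.2374 / (2 × 655.7702)) = 2·arctan(0.04059) ≈ 4.6489°.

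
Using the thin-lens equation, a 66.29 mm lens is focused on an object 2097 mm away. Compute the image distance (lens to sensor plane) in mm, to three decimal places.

68.454 mm

1/dᵢ = 1/f − 1/dₒ = 1/66.29 − 1/2097 = 0.0146084 mm⁻¹.
dᵢ = 1/0.0146084 ≈ 68.4540 mm.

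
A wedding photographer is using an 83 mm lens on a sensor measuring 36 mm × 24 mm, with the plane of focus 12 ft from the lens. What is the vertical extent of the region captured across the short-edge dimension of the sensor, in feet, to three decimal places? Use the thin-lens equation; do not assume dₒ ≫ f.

dₒ: 12 ft × 304.8 mm/ft = 3657.60 mm.
Similar triangles through the lens centre give W/dₒ = h/dᵢ; with 1/f = 1/dₒ + 1/dᵢ this gives W = h·(dₒ − f)/f.
W = 24 mm × (3657.6 − 83) / 83 = 24 × 43.0675 ≈ 1033.619 mm = 1033.619/304.8 ft = 3.39114 ft.

3.391 ft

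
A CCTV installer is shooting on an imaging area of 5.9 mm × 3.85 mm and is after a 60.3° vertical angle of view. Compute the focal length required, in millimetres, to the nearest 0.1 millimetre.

3.3 mm

From α = 2·arctan(h/2f) we get f = h / (2·tan(α/2)).
With h = 3.85 mm and α/2 = 30.15°, tan(α/2) ≈ 0.58085, so f ≈ 3.85 / 1.16169 ≈ 3.3141 mm.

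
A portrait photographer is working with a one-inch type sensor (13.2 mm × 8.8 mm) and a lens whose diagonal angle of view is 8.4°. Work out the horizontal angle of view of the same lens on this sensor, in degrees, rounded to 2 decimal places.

6.99°

Sensor diagonal = √(13.2² + 8.8²) = √251.6800 ≈ 15.8644 mm.
From the diagonal AOV: f = 15.8644 / (2·tan(4.2°)) = 15.8644 / 0.14687 ≈ 108.0162 mm.
Horizontal AOV = 2·arctan(13.2 / (2 × 108.0162)) = 2·arctan(0.06110) ≈ 6.9931°.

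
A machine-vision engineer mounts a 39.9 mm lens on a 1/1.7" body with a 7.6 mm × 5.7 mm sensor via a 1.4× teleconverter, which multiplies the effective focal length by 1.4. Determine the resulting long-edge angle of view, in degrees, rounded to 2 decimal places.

Effective focal length f = 39.9 × 1.4 = 55.86 mm.
α = 2·arctan(7.6 / (2 × 55.86)) = 2·arctan(0.06803) ≈ 7.7834°.

7.78°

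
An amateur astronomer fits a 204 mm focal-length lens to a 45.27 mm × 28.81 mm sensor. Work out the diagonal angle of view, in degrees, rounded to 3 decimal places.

Sensor diagonal = √(45.27² + 28.81²) = √2879.3890 ≈ 53.6599 mm.
Angle of view α = 2·arctan(d/2f) with d = 53.6599 mm and f = 204 mm.
d/2f = 0.13152; arctan(0.13152) ≈ 7.4925°, so α ≈ 14.9850°.

14.985°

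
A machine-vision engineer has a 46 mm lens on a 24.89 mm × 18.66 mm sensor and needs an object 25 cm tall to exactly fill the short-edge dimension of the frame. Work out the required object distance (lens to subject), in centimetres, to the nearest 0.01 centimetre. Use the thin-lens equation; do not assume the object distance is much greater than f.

W: 25 cm = 250 mm.
Magnification m = h/W = dᵢ/dₒ; combined with 1/f = 1/dₒ + 1/dᵢ this gives dₒ = f·(1 + W/h).
dₒ = 46 mm × (1 + 250/18.66) = 46 × 14.3976 ≈ 662.292 mm = 66.2292 cm.

66.23 cm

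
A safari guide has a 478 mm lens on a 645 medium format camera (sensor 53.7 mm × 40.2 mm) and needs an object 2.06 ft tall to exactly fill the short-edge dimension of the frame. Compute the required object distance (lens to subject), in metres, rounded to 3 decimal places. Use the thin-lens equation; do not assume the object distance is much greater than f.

7.944 m

W: 2.06 ft × 304.8 mm/ft = 627.89 mm.
Magnification m = h/W = dᵢ/dₒ; combined with 1/f = 1/dₒ + 1/dᵢ this gives dₒ = f·(1 + W/h).
dₒ = 478 mm × (1 + 627.888/40.2) = 478 × 16.6191 ≈ 7943.932 mm = 7.94393 m.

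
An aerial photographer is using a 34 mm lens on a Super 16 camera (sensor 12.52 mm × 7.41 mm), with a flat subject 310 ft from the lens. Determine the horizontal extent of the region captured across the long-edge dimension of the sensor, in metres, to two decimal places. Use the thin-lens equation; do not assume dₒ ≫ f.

dₒ: 310 ft × 304.8 mm/ft = 94488.00 mm.
Similar triangles through the lens centre give W/dₒ = w/dᵢ; with 1/f = 1/dₒ + 1/dᵢ this gives W = w·(dₒ − f)/f.
W = 12.52 mm × (94488 − 34) / 34 = 12.52 × 2778.0587 ≈ 34781.295 mm = 34.7813 m.

34.78 m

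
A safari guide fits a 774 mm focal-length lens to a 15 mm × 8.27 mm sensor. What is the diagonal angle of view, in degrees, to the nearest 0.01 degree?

Sensor diagonal = √(15² + 8.27²) = √293.3929 ≈ 17.1287 mm.
Angle of view α = 2·arctan(d/2f) with d = 17.1287 mm and f = 774 mm.
d/2f = 0.01107; arctan(0.01107) ≈ 0.6340°, so α ≈ 1.2679°.

1.27°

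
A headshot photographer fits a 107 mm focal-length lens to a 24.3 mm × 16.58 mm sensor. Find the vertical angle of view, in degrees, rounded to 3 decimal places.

Angle of view α = 2·arctan(h/2f) with h = 16.58 mm and f = 107 mm.
h/2f = 0.07748; arctan(0.07748) ≈ 4.4302°, so α ≈ 8.8605°.

8.860°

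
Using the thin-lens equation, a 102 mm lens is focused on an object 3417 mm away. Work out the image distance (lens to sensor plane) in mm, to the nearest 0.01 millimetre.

1/dᵢ = 1/f − 1/dₒ = 1/102 − 1/3417 = 0.0095113 mm⁻¹.
dᵢ = 1/0.0095113 ≈ 105.1385 mm.

105.14 mm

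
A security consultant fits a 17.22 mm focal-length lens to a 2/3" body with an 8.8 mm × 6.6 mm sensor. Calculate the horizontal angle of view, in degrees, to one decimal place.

28.7°

Angle of view α = 2·arctan(w/2f) with w = 8.8 mm and f = 17.22 mm.
w/2f = 0.25552; arctan(0.25552) ≈ 14.3334°, so α ≈ 28.6667°.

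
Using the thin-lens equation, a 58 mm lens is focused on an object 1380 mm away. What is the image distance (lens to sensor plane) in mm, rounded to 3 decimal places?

60.545 mm

1/dᵢ = 1/f − 1/dₒ = 1/58 − 1/1380 = 0.0165167 mm⁻¹.
dᵢ = 1/0.0165167 ≈ 60.5446 mm.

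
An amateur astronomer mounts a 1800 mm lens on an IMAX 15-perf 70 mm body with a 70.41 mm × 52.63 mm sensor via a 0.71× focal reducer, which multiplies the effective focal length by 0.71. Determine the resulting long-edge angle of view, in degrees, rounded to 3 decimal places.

Effective focal length f = 1800 × 0.71 = 1278 mm.
α = 2·arctan(70.41 / (2 × 1278)) = 2·arctan(0.02755) ≈ 3.1558°.

3.156°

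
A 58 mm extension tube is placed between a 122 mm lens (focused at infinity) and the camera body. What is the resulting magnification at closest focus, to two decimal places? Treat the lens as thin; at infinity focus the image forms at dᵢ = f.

The tube moves the image plane from f to f + e, so dᵢ = 122 + 58 = 180 mm. Focus is achieved when 1/f = 1/dₒ + 1/dᵢ, giving dₒ = 1/(1/f − 1/(f+e)).
Magnification m = dᵢ/dₒ = (f+e)·(1/f − 1/(f+e)) = e/f = 58/122 ≈ 0.4754.

0.48×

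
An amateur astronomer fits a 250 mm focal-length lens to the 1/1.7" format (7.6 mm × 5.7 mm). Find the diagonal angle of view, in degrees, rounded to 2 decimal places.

Sensor diagonal = √(7.6² + 5.7²) = √90.2500 ≈ 9.5000 mm.
Angle of view α = 2·arctan(d/2f) with d = 9.5000 mm and f = 250 mm.
d/2f = 0.01900; arctan(0.01900) ≈ 1.0885°, so α ≈ 2.1770°.

2.18°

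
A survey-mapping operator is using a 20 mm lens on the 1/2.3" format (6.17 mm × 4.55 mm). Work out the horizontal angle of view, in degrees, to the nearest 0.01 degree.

Angle of view α = 2·arctan(w/2f) with w = 6.17 mm and f = 20 mm.
w/2f = 0.15425; arctan(0.15425) ≈ 8.7688°, so α ≈ 17.5375°.

17.54°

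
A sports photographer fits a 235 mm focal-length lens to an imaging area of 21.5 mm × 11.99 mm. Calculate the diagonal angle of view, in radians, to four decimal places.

0.1047 rad

Sensor diagonal = √(21.5² + 11.99²) = √606.0101 ≈ 24.6173 mm.
Angle of view α = 2·arctan(d/2f) with d = 24.6173 mm and f = 235 mm.
d/2f = 0.05238; arctan(0.05238) ≈ 0.0523 rad, so α ≈ 0.1047 rad.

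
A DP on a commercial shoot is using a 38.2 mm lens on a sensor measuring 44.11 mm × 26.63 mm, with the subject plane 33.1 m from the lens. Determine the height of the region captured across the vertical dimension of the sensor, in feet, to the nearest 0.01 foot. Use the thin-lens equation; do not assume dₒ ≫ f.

dₒ: 33.1 m = 33100 mm.
Similar triangles through the lens centre give W/dₒ = h/dᵢ; with 1/f = 1/dₒ + 1/dᵢ this gives W = h·(dₒ − f)/f.
W = 26.63 mm × (33100 − 38.2) / 38.2 = 26.63 × 865.4921 ≈ 23048.056 mm = 23048.056/304.8 ft = 75.617 ft.

75.62 ft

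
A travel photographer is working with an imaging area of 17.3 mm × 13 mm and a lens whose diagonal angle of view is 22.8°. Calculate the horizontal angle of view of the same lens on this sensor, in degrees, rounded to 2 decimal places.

Sensor diagonal = √(17.3² + 13²) = √468.2900 ≈ 21.6400 mm.
From the diagonal AOV: f = 21.6400 / (2·tan(11.4°)) = 21.6400 / 0.40327 ≈ 53.6612 mm.
Horizontal AOV = 2·arctan(17.3 / (2 × 53.6612)) = 2·arctan(0.16120) ≈ 18.3142°.

18.31°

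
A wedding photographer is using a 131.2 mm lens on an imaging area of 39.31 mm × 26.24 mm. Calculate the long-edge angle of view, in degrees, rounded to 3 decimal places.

17.040°

Angle of view α = 2·arctan(w/2f) with w = 39.31 mm and f = 131.2 mm.
w/2f = 0.14981; arctan(0.14981) ≈ 8.5201°, so α ≈ 17.0402°.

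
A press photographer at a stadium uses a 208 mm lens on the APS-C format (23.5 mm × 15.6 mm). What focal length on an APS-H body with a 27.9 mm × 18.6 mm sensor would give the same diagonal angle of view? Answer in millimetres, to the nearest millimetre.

Sensor diagonal = √(23.5² + 15.6²) = √795.6100 ≈ 28.2066 mm.
Sensor diagonal = √(27.9² + 18.6²) = √1124.3700 ≈ 33.5316 mm.
Equal angle of view means equal diagonal/f ratio, so f₂ = f₁ · (diagonal₂/diagonal₁) = 208 × 33.5316/28.2066.
f₂ = 208 × 1.18879 ≈ 247.268 mm.

247 mm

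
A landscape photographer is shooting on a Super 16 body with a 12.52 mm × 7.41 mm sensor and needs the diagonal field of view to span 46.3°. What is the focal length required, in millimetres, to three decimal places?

Sensor diagonal = √(12.52² + 7.41²) = √211.6585 ≈ 14.5485 mm.
From α = 2·arctan(d/2f) we get f = d / (2·tan(α/2)).
With d = 14.5485 mm and α/2 = 23.15°, tan(α/2) ≈ 0.42757, so f ≈ 14.5485 / 0.85514 ≈ 17.0131 mm.

17.013 mm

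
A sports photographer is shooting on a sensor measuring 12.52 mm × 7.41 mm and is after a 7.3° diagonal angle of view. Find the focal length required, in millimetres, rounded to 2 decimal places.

Sensor diagonal = √(12.52² + 7.41²) = √211.6585 ≈ 14.5485 mm.
From α = 2·arctan(d/2f) we get f = d / (2·tan(α/2)).
With d = 14.5485 mm and α/2 = 3.65°, tan(α/2) ≈ 0.06379, so f ≈ 14.5485 / 0.12758 ≈ 114.0327 mm.

114.03 mm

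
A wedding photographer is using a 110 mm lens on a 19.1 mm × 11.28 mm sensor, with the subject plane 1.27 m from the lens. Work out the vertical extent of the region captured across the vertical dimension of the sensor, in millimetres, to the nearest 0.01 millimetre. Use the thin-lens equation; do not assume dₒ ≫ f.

118.95 mm

dₒ: 1.27 m = 1270 mm.
Similar triangles through the lens centre give W/dₒ = h/dᵢ; with 1/f = 1/dₒ + 1/dᵢ this gives W = h·(dₒ − f)/f.
W = 11.28 mm × (1270 − 110) / 110 = 11.28 × 10.5455 ≈ 118.953 mm.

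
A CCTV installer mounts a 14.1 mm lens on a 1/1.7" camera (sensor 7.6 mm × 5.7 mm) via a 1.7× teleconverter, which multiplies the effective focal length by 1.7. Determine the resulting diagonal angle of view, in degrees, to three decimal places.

Effective focal length f = 14.1 × 1.7 = 23.97 mm.
Sensor diagonal = √(7.6² + 5.7²) = √90.2500 ≈ 9.5000 mm.
α = 2·arctan(9.500 / (2 × 23.97)) = 2·arctan(0.19816) ≈ 22.4175°.

22.418°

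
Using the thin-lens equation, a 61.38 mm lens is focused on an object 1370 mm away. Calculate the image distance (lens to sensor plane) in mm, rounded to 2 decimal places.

64.26 mm

1/dᵢ = 1/f − 1/dₒ = 1/61.38 − 1/1370 = 0.0155620 mm⁻¹.
dᵢ = 1/0.0155620 ≈ 64.2590 mm.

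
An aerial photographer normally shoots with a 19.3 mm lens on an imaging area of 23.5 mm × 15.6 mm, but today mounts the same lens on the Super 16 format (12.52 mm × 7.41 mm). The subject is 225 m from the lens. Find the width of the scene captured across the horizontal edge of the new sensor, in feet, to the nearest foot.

The focal length stays 19.3 mm; the relevant sensor dimension is now w = 12.52 mm. Object distance dₒ = 225 m = 225000 mm.
Thin-lens field width W = w·(dₒ − f)/f = 12.52 × (225000 − 19.3)/19.3 ≈ 145946.029 mm = 145946.029/304.8 ft = 478.826 ft.

479 ft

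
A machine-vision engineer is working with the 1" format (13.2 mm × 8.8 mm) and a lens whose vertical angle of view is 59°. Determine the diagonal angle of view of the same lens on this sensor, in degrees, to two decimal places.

91.13°

From the vertical AOV: f = 8.8 / (2·tan(29.5°)) = 8.8 / 1.13155 ≈ 7.7770 mm.
Sensor diagonal = √(13.2² + 8.8²) = √251.6800 ≈ 15.8644 mm.
Diagonal AOV = 2·arctan(15.8644 / (2 × 7.7770)) = 2·arctan(1.01996) ≈ 91.1324°.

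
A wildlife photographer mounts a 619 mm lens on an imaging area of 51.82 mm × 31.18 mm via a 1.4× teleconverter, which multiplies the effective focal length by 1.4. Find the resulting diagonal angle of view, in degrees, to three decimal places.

3.997°

Effective focal length f = 619 × 1.4 = 866.6 mm.
Sensor diagonal = √(51.82² + 31.18²) = √3657.5048 ≈ 60.4773 mm.
α = 2·arctan(60.477 / (2 × 866.6)) = 2·arctan(0.03489) ≈ 3.9969°.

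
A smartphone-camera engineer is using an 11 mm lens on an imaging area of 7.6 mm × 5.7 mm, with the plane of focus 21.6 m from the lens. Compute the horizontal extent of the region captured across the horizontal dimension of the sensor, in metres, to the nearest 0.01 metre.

dₒ: 21.6 m = 21600 mm.
Similar triangles through the lens centre give W/dₒ = w/dᵢ; with 1/f = 1/dₒ + 1/dᵢ this gives W = w·(dₒ − f)/f.
W = 7.6 mm × (21600 − 11) / 11 = 7.6 × 1962.6364 ≈ 14916.036 mm = 14.916 m.

14.92 m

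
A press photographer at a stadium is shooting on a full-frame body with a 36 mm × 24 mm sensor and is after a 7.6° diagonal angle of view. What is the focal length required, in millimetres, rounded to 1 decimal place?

325.7 mm

Sensor diagonal = √(36² + 24²) = √1872.0000 ≈ 43.2666 mm.
From α = 2·arctan(d/2f) we get f = d / (2·tan(α/2)).
With d = 43.2666 mm and α/2 = 3.8°, tan(α/2) ≈ 0.06642, so f ≈ 43.2666 / 0.13284 ≈ 325.7051 mm.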